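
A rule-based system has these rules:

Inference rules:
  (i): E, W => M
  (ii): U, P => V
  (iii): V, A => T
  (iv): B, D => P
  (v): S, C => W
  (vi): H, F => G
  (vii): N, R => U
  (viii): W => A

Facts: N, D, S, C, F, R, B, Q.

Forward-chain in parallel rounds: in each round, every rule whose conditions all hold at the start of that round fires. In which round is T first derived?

Round 1 fires (iv), (v), (vii), giving P, W, U.
Round 2 fires (ii), (viii), giving V, A.
Round 3 fires (iii), giving T.
T first appears in round 3.

3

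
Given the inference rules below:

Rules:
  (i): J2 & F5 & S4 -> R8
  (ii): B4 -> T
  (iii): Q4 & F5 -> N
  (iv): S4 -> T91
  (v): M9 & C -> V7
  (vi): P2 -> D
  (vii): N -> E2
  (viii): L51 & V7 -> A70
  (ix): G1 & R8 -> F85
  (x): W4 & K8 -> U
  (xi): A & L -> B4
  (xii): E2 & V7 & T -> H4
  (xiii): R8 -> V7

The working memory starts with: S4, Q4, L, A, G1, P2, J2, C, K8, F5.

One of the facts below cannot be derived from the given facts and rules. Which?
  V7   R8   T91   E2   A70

Round 1 — (i), (iii), (iv), (vi), (xi), derive R8, N, T91, D, B4.
Round 2 — (ii), (vii), (ix), (xiii), derive T, E2, F85, V7.
Round 3 — (xii), derive H4.
Derived: T91 (round 1), E2 (round 2), V7 (round 2), R8 (round 1). A70 never appears in any round.

A70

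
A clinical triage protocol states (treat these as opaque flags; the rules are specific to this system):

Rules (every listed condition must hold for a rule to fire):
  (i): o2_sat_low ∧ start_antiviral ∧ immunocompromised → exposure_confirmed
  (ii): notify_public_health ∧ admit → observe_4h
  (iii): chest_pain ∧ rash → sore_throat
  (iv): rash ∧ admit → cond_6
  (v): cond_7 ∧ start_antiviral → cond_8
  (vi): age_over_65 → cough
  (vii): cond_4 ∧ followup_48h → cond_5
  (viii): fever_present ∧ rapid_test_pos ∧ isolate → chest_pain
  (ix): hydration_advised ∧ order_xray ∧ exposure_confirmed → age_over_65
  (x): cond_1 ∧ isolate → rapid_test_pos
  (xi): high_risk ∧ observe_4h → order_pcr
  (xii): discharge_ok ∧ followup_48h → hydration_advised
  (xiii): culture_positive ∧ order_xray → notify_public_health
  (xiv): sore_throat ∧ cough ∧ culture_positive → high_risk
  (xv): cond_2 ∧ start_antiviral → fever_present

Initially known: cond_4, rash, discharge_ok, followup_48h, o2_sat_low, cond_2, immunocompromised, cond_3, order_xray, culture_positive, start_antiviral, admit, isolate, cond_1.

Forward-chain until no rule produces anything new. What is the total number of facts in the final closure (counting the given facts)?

28

Round 1: (i) [o2_sat_low ∧ start_antiviral ∧ immunocompromised → exposure_confirmed]; (iv) [rash ∧ admit → cond_6]; (vii) [cond_4 ∧ followup_48h → cond_5]; (x) [cond_1 ∧ isolate → rapid_test_pos]; (xii) [discharge_ok ∧ followup_48h → hydration_advised]; (xiii) [culture_positive ∧ order_xray → notify_public_health]; (xv) [cond_2 ∧ start_antiviral → fever_present]. New: exposure_confirmed, cond_6, cond_5, rapid_test_pos, hydration_advised, notify_public_health, fever_present.
Round 2: (ii) [notify_public_health ∧ admit → observe_4h]; (viii) [fever_present ∧ rapid_test_pos ∧ isolate → chest_pain]; (ix) [hydration_advised ∧ order_xray ∧ exposure_confirmed → age_over_65]. New: observe_4h, chest_pain, age_over_65.
Round 3: (iii) [chest_pain ∧ rash → sore_throat]; (vi) [age_over_65 → cough]. New: sore_throat, cough.
Round 4: (xiv) [sore_throat ∧ cough ∧ culture_positive → high_risk]. New: high_risk.
Round 5: (xi) [high_risk ∧ observe_4h → order_pcr]. New: order_pcr.
Closure: {admit, age_over_65, chest_pain, cond_1, cond_2, cond_3, cond_4, cond_5, cond_6, cough, culture_positive, discharge_ok, exposure_confirmed, fever_present, followup_48h, high_risk, hydration_advised, immunocompromised, isolate, notify_public_health, o2_sat_low, observe_4h, order_pcr, order_xray, rapid_test_pos, rash, sore_throat, start_antiviral} — 28 facts.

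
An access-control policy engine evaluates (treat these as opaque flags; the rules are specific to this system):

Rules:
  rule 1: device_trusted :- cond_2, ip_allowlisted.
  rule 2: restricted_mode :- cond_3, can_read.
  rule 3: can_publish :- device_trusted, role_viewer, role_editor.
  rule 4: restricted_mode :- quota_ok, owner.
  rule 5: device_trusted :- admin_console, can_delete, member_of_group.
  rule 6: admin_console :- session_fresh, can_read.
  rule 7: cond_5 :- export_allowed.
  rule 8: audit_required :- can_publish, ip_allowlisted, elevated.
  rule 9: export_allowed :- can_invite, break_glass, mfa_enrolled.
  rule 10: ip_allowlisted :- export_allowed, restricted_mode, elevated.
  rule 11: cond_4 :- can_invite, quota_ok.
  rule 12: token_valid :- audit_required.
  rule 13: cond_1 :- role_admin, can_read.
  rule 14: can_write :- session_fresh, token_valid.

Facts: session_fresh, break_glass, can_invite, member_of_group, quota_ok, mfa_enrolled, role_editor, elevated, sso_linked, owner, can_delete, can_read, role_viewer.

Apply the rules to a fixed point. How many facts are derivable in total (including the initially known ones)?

Round 1: rule 4 [restricted_mode :- quota_ok, owner.]; rule 6 [admin_console :- session_fresh, can_read.]; rule 9 [export_allowed :- can_invite, break_glass, mfa_enrolled.]; rule 11 [cond_4 :- can_invite, quota_ok.]. Adds restricted_mode, admin_console, export_allowed, cond_4.
Round 2: rule 5 [device_trusted :- admin_console, can_delete, member_of_group.]; rule 7 [cond_5 :- export_allowed.]; rule 10 [ip_allowlisted :- export_allowed, restricted_mode, elevated.]. Adds device_trusted, cond_5, ip_allowlisted.
Round 3: rule 3 [can_publish :- device_trusted, role_viewer, role_editor.]. Adds can_publish.
Round 4: rule 8 [audit_required :- can_publish, ip_allowlisted, elevated.]. Adds audit_required.
Round 5: rule 12 [token_valid :- audit_required.]. Adds token_valid.
Round 6: rule 14 [can_write :- session_fresh, token_valid.]. Adds can_write.
Closure: {admin_console, audit_required, break_glass, can_delete, can_invite, can_publish, can_read, can_write, cond_4, cond_5, device_trusted, elevated, export_allowed, ip_allowlisted, member_of_group, mfa_enrolled, owner, quota_ok, restricted_mode, role_editor, role_viewer, session_fresh, sso_linked, token_valid} — 24 facts.

24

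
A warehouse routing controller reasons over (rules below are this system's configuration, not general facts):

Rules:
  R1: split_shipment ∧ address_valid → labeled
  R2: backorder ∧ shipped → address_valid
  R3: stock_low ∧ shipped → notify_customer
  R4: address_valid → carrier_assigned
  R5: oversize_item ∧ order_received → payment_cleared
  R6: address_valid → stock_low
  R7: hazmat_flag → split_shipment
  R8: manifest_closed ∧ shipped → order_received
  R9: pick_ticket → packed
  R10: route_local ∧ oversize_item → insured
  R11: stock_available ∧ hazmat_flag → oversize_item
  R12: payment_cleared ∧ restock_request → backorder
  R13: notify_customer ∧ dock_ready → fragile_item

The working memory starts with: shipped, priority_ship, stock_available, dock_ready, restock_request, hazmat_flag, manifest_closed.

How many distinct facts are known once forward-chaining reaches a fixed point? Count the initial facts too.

Round 1 — R7, R8, R11, derive split_shipment, order_received, oversize_item.
Round 2 — R5, derive payment_cleared.
Round 3 — R12, derive backorder.
Round 4 — R2, derive address_valid.
Round 5 — R1, R4, R6, derive labeled, carrier_assigned, stock_low.
Round 6 — R3, derive notify_customer.
Round 7 — R13, derive fragile_item.
Closure: {address_valid, backorder, carrier_assigned, dock_ready, fragile_item, hazmat_flag, labeled, manifest_closed, notify_customer, order_received, oversize_item, payment_cleared, priority_ship, restock_request, shipped, split_shipment, stock_available, stock_low} — 18 facts.

18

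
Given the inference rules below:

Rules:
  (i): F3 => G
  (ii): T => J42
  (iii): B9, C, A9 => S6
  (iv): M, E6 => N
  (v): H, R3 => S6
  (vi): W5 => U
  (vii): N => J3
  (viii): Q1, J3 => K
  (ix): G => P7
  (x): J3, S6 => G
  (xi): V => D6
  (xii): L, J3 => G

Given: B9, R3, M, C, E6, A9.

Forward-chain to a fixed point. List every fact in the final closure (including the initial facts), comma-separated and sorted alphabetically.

Round 1: (iii) [B9, C, A9 => S6]; (iv) [M, E6 => N]. New: S6, N.
Round 2: (vii) [N => J3]. New: J3.
Round 3: (x) [J3, S6 => G]. New: G.
Round 4: (ix) [G => P7]. New: P7.

A9, B9, C, E6, G, J3, M, N, P7, R3, S6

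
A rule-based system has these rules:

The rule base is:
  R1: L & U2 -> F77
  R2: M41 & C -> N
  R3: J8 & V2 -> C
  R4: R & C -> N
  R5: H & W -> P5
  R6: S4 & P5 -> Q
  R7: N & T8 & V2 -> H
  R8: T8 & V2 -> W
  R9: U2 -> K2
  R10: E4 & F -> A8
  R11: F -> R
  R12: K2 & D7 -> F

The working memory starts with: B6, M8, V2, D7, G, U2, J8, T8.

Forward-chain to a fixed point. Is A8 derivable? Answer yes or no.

no

Round 1 fires R3, R8, R9, giving C, W, K2.
Round 2 fires R12, giving F.
Round 3 fires R11, giving R.
Round 4 fires R4, giving N.
Round 5 fires R7, giving H.
Round 6 fires R5, giving P5.
Fixed point reached. A8 is concluded only by R10; R10 needs E4 (never derived).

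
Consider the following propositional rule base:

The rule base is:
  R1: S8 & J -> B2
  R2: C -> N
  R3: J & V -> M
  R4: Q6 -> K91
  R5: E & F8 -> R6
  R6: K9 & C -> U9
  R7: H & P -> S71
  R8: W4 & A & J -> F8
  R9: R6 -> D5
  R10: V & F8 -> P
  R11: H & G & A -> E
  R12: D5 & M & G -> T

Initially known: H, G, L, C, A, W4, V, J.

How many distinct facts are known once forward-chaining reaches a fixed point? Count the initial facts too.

Round 1 fires R2, R3, R8, R11, giving N, M, F8, E.
Round 2 fires R5, R10, giving R6, P.
Round 3 fires R7, R9, giving S71, D5.
Round 4 fires R12, giving T.
Closure: {A, C, D5, E, F8, G, H, J, L, M, N, P, R6, S71, T, V, W4} — 17 facts.

17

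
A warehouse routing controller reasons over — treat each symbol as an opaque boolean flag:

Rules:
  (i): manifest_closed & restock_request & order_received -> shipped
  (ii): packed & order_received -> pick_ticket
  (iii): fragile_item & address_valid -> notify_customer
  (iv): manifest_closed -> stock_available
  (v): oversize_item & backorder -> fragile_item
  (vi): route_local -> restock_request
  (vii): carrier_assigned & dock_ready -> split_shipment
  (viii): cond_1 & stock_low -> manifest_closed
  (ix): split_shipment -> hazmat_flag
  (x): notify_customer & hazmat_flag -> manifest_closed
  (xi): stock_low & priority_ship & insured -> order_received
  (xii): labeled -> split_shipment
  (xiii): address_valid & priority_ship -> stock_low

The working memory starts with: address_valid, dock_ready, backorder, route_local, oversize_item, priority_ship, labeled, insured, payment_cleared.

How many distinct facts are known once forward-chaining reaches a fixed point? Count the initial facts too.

19

Round 1 fires (v), (vi), (xii), (xiii), giving fragile_item, restock_request, split_shipment, stock_low.
Round 2 fires (iii), (ix), (xi), giving notify_customer, hazmat_flag, order_received.
Round 3 fires (x), giving manifest_closed.
Round 4 fires (i), (iv), giving shipped, stock_available.
Closure: {address_valid, backorder, dock_ready, fragile_item, hazmat_flag, insured, labeled, manifest_closed, notify_customer, order_received, oversize_item, payment_cleared, priority_ship, restock_request, route_local, shipped, split_shipment, stock_available, stock_low} — 19 facts.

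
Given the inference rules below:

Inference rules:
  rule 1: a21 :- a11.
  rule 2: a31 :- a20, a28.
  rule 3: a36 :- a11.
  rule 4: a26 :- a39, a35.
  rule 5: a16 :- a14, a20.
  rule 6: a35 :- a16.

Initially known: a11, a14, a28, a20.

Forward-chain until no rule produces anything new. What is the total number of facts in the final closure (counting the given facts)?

9

Round 1: rule 1 [a21 :- a11.]; rule 2 [a31 :- a20, a28.]; rule 3 [a36 :- a11.]; rule 5 [a16 :- a14, a20.]. Adds a21, a31, a36, a16.
Round 2: rule 6 [a35 :- a16.]. Adds a35.
Closure: {a11, a14, a16, a20, a21, a28, a31, a35, a36} — 9 facts.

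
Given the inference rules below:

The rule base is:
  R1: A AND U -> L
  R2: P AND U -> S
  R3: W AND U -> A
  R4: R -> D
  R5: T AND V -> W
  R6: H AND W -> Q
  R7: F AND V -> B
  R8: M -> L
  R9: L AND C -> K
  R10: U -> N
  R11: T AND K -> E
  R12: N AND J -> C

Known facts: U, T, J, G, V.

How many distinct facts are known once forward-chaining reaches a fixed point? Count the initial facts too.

12

Round 1 — R5, R10, derive W, N.
Round 2 — R3, R12, derive A, C.
Round 3 — R1, derive L.
Round 4 — R9, derive K.
Round 5 — R11, derive E.
Closure: {A, C, E, G, J, K, L, N, T, U, V, W} — 12 facts.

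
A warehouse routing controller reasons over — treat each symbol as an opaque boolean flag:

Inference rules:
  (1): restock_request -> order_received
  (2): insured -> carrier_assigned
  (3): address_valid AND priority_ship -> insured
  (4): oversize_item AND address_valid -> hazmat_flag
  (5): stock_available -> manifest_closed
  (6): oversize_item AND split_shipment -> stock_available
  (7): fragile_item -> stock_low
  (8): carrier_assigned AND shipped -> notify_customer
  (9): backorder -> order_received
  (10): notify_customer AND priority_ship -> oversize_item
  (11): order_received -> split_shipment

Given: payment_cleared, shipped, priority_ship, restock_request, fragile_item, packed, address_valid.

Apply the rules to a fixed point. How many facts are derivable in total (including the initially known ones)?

Round 1: (1) [restock_request -> order_received]; (3) [address_valid AND priority_ship -> insured]; (7) [fragile_item -> stock_low]. Adds order_received, insured, stock_low.
Round 2: (2) [insured -> carrier_assigned]; (11) [order_received -> split_shipment]. Adds carrier_assigned, split_shipment.
Round 3: (8) [carrier_assigned AND shipped -> notify_customer]. Adds notify_customer.
Round 4: (10) [notify_customer AND priority_ship -> oversize_item]. Adds oversize_item.
Round 5: (4) [oversize_item AND address_valid -> hazmat_flag]; (6) [oversize_item AND split_shipment -> stock_available]. Adds hazmat_flag, stock_available.
Round 6: (5) [stock_available -> manifest_closed]. Adds manifest_closed.
Closure: {address_valid, carrier_assigned, fragile_item, hazmat_flag, insured, manifest_closed, notify_customer, order_received, oversize_item, packed, payment_cleared, priority_ship, restock_request, shipped, split_shipment, stock_available, stock_low} — 17 facts.

17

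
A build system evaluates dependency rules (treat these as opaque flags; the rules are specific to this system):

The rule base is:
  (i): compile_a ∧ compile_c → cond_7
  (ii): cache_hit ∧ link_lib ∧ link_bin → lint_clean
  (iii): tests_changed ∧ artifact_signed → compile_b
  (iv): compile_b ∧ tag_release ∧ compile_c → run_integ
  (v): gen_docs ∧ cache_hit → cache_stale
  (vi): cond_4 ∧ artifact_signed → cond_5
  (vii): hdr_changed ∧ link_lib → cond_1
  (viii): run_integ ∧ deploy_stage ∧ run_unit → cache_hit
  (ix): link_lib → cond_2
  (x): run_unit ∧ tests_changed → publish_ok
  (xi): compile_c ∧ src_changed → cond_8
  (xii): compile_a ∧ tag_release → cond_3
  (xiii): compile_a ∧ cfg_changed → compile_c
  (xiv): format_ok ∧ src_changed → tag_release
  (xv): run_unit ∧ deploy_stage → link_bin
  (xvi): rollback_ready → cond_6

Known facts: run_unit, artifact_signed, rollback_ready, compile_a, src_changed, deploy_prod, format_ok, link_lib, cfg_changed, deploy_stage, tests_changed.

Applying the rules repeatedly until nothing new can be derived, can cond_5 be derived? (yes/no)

[1] (iii) [tests_changed ∧ artifact_signed → compile_b]; (ix) [link_lib → cond_2]; (x) [run_unit ∧ tests_changed → publish_ok]; (xiii) [compile_a ∧ cfg_changed → compile_c]; (xiv) [format_ok ∧ src_changed → tag_release]; (xv) [run_unit ∧ deploy_stage → link_bin]; (xvi) [rollback_ready → cond_6]. ⇒ new: compile_b, cond_2, publish_ok, compile_c, tag_release, link_bin, cond_6.
[2] (i) [compile_a ∧ compile_c → cond_7]; (iv) [compile_b ∧ tag_release ∧ compile_c → run_integ]; (xi) [compile_c ∧ src_changed → cond_8]; (xii) [compile_a ∧ tag_release → cond_3]. ⇒ new: cond_7, run_integ, cond_8, cond_3.
[3] (viii) [run_integ ∧ deploy_stage ∧ run_unit → cache_hit]. ⇒ new: cache_hit.
[4] (ii) [cache_hit ∧ link_lib ∧ link_bin → lint_clean]. ⇒ new: lint_clean.
Fixed point reached. cond_5 is concluded only by (vi); (vi) needs cond_4 (never derived).

no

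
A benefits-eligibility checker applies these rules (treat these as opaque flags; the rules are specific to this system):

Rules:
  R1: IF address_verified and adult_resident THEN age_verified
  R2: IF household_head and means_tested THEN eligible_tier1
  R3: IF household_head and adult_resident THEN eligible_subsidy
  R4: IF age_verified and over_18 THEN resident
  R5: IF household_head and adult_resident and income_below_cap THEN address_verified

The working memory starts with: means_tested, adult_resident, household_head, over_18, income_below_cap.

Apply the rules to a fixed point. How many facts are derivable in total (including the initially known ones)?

[1] R2 [IF household_head and means_tested THEN eligible_tier1]; R3 [IF household_head and adult_resident THEN eligible_subsidy]; R5 [IF household_head and adult_resident and income_below_cap THEN address_verified]. ⇒ new: eligible_tier1, eligible_subsidy, address_verified.
[2] R1 [IF address_verified and adult_resident THEN age_verified]. ⇒ new: age_verified.
[3] R4 [IF age_verified and over_18 THEN resident]. ⇒ new: resident.
Closure: {address_verified, adult_resident, age_verified, eligible_subsidy, eligible_tier1, household_head, income_below_cap, means_tested, over_18, resident} — 10 facts.

10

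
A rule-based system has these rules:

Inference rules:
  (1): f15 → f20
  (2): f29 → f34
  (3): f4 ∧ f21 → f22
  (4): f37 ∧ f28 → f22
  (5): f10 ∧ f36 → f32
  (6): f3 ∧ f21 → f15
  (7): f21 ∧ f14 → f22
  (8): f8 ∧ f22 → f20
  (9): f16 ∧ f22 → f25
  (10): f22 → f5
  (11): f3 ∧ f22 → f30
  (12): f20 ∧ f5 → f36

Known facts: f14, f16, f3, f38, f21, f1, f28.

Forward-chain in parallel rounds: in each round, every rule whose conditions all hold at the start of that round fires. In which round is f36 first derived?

3

[1] (6) [f3 ∧ f21 → f15]; (7) [f21 ∧ f14 → f22]. ⇒ new: f15, f22.
[2] (1) [f15 → f20]; (9) [f16 ∧ f22 → f25]; (10) [f22 → f5]; (11) [f3 ∧ f22 → f30]. ⇒ new: f20, f25, f5, f30.
[3] (12) [f20 ∧ f5 → f36]. ⇒ new: f36.
f36 first appears in round 3.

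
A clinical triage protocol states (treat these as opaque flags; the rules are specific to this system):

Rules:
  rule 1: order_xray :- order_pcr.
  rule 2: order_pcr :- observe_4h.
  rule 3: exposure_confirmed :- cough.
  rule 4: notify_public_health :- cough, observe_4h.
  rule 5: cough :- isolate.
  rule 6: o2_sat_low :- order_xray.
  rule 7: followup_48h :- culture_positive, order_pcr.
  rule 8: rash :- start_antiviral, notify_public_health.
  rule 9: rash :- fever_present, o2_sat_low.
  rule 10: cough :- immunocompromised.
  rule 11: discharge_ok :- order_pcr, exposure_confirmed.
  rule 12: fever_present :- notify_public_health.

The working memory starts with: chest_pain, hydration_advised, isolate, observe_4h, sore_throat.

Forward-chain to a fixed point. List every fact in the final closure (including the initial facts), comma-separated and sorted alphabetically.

[1] rule 2 [order_pcr :- observe_4h.]; rule 5 [cough :- isolate.]. ⇒ new: order_pcr, cough.
[2] rule 1 [order_xray :- order_pcr.]; rule 3 [exposure_confirmed :- cough.]; rule 4 [notify_public_health :- cough, observe_4h.]. ⇒ new: order_xray, exposure_confirmed, notify_public_health.
[3] rule 6 [o2_sat_low :- order_xray.]; rule 11 [discharge_ok :- order_pcr, exposure_confirmed.]; rule 12 [fever_present :- notify_public_health.]. ⇒ new: o2_sat_low, discharge_ok, fever_present.
[4] rule 9 [rash :- fever_present, o2_sat_low.]. ⇒ new: rash.

chest_pain, cough, discharge_ok, exposure_confirmed, fever_present, hydration_advised, isolate, notify_public_health, o2_sat_low, observe_4h, order_pcr, order_xray, rash, sore_throat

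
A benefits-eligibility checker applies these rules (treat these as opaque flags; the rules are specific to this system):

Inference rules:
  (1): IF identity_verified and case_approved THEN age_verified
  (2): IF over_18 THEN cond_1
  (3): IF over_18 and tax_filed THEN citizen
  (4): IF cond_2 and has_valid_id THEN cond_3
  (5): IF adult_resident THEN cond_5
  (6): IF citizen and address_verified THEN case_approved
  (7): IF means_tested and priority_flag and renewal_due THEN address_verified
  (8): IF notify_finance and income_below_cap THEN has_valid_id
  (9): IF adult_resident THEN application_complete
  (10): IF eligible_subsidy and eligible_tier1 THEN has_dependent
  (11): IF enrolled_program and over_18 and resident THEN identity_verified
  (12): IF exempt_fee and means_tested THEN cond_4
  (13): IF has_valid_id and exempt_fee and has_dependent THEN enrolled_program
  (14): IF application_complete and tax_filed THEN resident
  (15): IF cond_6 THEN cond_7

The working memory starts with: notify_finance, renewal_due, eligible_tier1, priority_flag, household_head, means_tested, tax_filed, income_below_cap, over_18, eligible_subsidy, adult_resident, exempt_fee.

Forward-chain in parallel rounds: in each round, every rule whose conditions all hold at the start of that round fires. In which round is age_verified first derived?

4

[1] (2) [IF over_18 THEN cond_1]; (3) [IF over_18 and tax_filed THEN citizen]; (5) [IF adult_resident THEN cond_5]; (7) [IF means_tested and priority_flag and renewal_due THEN address_verified]; (8) [IF notify_finance and income_below_cap THEN has_valid_id]; (9) [IF adult_resident THEN application_complete]; (10) [IF eligible_subsidy and eligible_tier1 THEN has_dependent]; (12) [IF exempt_fee and means_tested THEN cond_4]. ⇒ new: cond_1, citizen, cond_5, address_verified, has_valid_id, application_complete, has_dependent, cond_4.
[2] (6) [IF citizen and address_verified THEN case_approved]; (13) [IF has_valid_id and exempt_fee and has_dependent THEN enrolled_program]; (14) [IF application_complete and tax_filed THEN resident]. ⇒ new: case_approved, enrolled_program, resident.
[3] (11) [IF enrolled_program and over_18 and resident THEN identity_verified]. ⇒ new: identity_verified.
[4] (1) [IF identity_verified and case_approved THEN age_verified]. ⇒ new: age_verified.
age_verified first appears in round 4.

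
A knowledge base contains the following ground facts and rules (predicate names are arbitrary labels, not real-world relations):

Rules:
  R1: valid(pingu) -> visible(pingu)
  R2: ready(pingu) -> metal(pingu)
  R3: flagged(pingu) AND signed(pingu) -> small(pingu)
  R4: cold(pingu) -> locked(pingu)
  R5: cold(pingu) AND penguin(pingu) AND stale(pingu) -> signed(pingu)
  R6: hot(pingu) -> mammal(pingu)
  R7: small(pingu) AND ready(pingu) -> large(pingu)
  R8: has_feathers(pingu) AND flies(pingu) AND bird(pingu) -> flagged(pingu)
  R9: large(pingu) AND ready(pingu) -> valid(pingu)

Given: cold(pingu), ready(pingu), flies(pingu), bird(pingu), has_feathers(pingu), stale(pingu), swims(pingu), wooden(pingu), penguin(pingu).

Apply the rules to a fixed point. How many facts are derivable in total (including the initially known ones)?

17

Round 1 fires R2, R4, R5, R8, giving metal(pingu), locked(pingu), signed(pingu), flagged(pingu).
Round 2 fires R3, giving small(pingu).
Round 3 fires R7, giving large(pingu).
Round 4 fires R9, giving valid(pingu).
Round 5 fires R1, giving visible(pingu).
Closure: {bird(pingu), cold(pingu), flagged(pingu), flies(pingu), has_feathers(pingu), large(pingu), locked(pingu), metal(pingu), penguin(pingu), ready(pingu), signed(pingu), small(pingu), stale(pingu), swims(pingu), valid(pingu), visible(pingu), wooden(pingu)} — 17 facts.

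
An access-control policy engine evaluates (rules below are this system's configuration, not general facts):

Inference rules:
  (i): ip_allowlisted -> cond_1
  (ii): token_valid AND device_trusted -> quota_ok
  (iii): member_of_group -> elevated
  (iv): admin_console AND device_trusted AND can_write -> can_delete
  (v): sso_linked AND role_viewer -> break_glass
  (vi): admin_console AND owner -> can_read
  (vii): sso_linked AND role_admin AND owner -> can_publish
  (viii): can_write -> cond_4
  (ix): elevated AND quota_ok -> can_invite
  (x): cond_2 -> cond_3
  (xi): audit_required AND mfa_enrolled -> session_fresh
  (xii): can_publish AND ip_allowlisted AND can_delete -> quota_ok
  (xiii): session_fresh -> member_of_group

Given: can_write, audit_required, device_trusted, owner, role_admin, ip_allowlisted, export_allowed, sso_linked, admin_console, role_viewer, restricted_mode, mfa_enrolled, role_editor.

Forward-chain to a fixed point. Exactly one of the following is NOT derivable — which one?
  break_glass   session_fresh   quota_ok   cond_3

Round 1 fires (i), (iv), (v), (vi), (vii), (viii), (xi), giving cond_1, can_delete, break_glass, can_read, can_publish, cond_4, session_fresh.
Round 2 fires (xii), (xiii), giving quota_ok, member_of_group.
Round 3 fires (iii), giving elevated.
Round 4 fires (ix), giving can_invite.
Derived: quota_ok (round 2), break_glass (round 1), session_fresh (round 1). cond_3 never appears in any round.

cond_3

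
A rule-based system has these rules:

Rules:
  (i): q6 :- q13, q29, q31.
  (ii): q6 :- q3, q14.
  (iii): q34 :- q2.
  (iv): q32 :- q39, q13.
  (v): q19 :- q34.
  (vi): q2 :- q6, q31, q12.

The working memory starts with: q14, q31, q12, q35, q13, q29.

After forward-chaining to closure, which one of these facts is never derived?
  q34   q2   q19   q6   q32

Round 1 fires (i), giving q6.
Round 2 fires (vi), giving q2.
Round 3 fires (iii), giving q34.
Round 4 fires (v), giving q19.
Derived: q34 (round 3), q19 (round 4), q2 (round 2), q6 (round 1). q32 never appears in any round.

q32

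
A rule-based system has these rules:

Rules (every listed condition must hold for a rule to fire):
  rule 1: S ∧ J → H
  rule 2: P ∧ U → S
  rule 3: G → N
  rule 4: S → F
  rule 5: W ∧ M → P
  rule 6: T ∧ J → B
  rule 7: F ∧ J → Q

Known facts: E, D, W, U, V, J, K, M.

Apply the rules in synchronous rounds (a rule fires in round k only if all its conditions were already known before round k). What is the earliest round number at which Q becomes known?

Round 1: rule 5 [W ∧ M → P]. Adds P.
Round 2: rule 2 [P ∧ U → S]. Adds S.
Round 3: rule 1 [S ∧ J → H]; rule 4 [S → F]. Adds H, F.
Round 4: rule 7 [F ∧ J → Q]. Adds Q.
Q first appears in round 4.

4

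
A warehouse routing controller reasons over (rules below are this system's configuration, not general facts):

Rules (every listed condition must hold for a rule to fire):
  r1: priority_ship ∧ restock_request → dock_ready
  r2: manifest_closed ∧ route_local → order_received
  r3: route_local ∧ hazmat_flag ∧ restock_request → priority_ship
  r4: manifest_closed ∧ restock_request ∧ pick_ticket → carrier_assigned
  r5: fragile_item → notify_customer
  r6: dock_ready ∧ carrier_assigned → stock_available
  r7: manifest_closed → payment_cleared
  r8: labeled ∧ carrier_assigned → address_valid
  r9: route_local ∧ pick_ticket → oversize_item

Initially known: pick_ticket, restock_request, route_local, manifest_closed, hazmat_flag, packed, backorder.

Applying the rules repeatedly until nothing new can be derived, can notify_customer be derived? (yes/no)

Round 1 — r2, r3, r4, r7, r9, derive order_received, priority_ship, carrier_assigned, payment_cleared, oversize_item.
Round 2 — r1, derive dock_ready.
Round 3 — r6, derive stock_available.
Fixed point reached. notify_customer is concluded only by r5; r5 needs fragile_item (never derived).

no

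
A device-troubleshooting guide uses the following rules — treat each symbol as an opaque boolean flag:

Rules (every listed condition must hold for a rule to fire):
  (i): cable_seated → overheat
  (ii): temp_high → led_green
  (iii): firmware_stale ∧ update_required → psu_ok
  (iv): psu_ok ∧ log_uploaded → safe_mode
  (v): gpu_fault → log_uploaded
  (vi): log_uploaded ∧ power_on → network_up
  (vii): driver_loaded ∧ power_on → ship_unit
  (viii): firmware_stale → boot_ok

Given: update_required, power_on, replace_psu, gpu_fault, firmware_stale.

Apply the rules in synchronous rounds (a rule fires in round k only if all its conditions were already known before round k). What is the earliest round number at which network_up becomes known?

Round 1: (iii) [firmware_stale ∧ update_required → psu_ok]; (v) [gpu_fault → log_uploaded]; (viii) [firmware_stale → boot_ok]. New: psu_ok, log_uploaded, boot_ok.
Round 2: (iv) [psu_ok ∧ log_uploaded → safe_mode]; (vi) [log_uploaded ∧ power_on → network_up]. New: safe_mode, network_up.
network_up first appears in round 2.

2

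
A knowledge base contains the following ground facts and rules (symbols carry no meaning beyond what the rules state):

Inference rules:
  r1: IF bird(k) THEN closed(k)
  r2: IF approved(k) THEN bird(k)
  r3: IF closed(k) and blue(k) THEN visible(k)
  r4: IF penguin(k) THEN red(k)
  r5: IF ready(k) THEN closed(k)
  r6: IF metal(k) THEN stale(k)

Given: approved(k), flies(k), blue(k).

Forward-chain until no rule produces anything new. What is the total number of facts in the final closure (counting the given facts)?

6

Round 1 — r2, derive bird(k).
Round 2 — r1, derive closed(k).
Round 3 — r3, derive visible(k).
Closure: {approved(k), bird(k), blue(k), closed(k), flies(k), visible(k)} — 6 facts.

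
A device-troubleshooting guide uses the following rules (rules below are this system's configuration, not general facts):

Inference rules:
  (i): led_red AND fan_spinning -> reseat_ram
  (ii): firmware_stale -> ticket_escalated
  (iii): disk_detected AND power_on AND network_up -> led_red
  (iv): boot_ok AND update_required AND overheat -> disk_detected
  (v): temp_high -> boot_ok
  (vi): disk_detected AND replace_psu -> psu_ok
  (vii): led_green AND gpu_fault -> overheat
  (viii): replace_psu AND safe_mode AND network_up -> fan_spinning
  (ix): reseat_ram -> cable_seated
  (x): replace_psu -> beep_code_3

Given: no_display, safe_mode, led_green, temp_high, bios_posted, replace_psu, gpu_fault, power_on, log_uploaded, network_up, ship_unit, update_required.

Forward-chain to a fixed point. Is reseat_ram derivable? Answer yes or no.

Round 1 fires (v), (vii), (viii), (x), giving boot_ok, overheat, fan_spinning, beep_code_3.
Round 2 fires (iv), giving disk_detected.
Round 3 fires (iii), (vi), giving led_red, psu_ok.
Round 4 fires (i), giving reseat_ram.
Round 5 fires (ix), giving cable_seated.
reseat_ram appears in round 4, so it is derivable.

yes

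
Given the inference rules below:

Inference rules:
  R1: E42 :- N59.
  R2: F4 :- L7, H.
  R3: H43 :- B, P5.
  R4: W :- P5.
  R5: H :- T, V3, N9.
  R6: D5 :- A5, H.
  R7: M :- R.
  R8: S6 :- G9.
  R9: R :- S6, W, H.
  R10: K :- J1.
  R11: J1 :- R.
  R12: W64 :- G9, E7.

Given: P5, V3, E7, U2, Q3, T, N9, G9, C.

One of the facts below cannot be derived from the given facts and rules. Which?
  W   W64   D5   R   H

Round 1: R4 [W :- P5.]; R5 [H :- T, V3, N9.]; R8 [S6 :- G9.]; R12 [W64 :- G9, E7.]. Adds W, H, S6, W64.
Round 2: R9 [R :- S6, W, H.]. Adds R.
Round 3: R7 [M :- R.]; R11 [J1 :- R.]. Adds M, J1.
Round 4: R10 [K :- J1.]. Adds K.
Derived: R (round 2), W (round 1), W64 (round 1), H (round 1). D5 never appears in any round.

D5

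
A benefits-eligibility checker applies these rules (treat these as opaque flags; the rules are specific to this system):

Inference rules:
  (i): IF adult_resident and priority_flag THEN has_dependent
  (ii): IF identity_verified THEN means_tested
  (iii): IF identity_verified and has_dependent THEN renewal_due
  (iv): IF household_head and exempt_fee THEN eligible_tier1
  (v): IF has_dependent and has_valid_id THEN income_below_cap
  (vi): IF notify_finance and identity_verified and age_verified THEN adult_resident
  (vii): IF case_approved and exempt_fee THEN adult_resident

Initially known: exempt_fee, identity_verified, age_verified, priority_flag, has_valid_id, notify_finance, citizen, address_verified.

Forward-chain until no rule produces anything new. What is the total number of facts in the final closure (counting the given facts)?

Round 1: (ii) [IF identity_verified THEN means_tested]; (vi) [IF notify_finance and identity_verified and age_verified THEN adult_resident]. New: means_tested, adult_resident.
Round 2: (i) [IF adult_resident and priority_flag THEN has_dependent]. New: has_dependent.
Round 3: (iii) [IF identity_verified and has_dependent THEN renewal_due]; (v) [IF has_dependent and has_valid_id THEN income_below_cap]. New: renewal_due, income_below_cap.
Closure: {address_verified, adult_resident, age_verified, citizen, exempt_fee, has_dependent, has_valid_id, identity_verified, income_below_cap, means_tested, notify_finance, priority_flag, renewal_due} — 13 facts.

13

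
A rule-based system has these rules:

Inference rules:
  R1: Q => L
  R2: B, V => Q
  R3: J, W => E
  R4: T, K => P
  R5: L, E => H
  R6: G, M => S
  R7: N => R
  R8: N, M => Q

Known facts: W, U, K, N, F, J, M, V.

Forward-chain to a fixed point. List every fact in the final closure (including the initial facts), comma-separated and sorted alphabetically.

[1] R3 [J, W => E]; R7 [N => R]; R8 [N, M => Q]. ⇒ new: E, R, Q.
[2] R1 [Q => L]. ⇒ new: L.
[3] R5 [L, E => H]. ⇒ new: H.

E, F, H, J, K, L, M, N, Q, R, U, V, W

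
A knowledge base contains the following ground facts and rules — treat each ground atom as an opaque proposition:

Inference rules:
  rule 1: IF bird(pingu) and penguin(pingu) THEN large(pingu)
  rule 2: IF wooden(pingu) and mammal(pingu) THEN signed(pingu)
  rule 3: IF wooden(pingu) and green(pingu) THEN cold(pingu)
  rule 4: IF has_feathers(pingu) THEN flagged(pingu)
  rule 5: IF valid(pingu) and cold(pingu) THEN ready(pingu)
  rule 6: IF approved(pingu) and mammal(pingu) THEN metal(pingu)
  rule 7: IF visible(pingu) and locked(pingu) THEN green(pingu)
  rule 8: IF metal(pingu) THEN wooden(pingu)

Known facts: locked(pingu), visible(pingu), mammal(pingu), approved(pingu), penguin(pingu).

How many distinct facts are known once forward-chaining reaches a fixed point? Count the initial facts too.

Round 1 — rule 6, rule 7, derive metal(pingu), green(pingu).
Round 2 — rule 8, derive wooden(pingu).
Round 3 — rule 2, rule 3, derive signed(pingu), cold(pingu).
Closure: {approved(pingu), cold(pingu), green(pingu), locked(pingu), mammal(pingu), metal(pingu), penguin(pingu), signed(pingu), visible(pingu), wooden(pingu)} — 10 facts.

10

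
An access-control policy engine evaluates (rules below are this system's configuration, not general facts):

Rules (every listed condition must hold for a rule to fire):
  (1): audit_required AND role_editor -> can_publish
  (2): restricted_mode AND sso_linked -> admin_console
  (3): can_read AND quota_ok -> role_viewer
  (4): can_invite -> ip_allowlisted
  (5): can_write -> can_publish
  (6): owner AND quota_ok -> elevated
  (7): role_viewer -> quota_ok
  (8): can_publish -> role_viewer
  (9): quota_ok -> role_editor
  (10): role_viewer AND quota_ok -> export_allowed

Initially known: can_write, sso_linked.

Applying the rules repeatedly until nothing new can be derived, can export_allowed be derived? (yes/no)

Round 1 — (5), derive can_publish.
Round 2 — (8), derive role_viewer.
Round 3 — (7), derive quota_ok.
Round 4 — (9), (10), derive role_editor, export_allowed.
export_allowed appears in round 4, so it is derivable.

yes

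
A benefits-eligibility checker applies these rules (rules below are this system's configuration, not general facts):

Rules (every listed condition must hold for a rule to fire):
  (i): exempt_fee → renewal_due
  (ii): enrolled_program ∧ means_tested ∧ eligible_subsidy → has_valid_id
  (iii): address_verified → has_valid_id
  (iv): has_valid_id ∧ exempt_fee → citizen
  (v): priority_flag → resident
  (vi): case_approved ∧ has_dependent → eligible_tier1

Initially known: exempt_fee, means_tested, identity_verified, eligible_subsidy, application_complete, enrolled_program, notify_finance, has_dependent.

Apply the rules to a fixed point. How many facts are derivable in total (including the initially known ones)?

Round 1: (i) [exempt_fee → renewal_due]; (ii) [enrolled_program ∧ means_tested ∧ eligible_subsidy → has_valid_id]. Adds renewal_due, has_valid_id.
Round 2: (iv) [has_valid_id ∧ exempt_fee → citizen]. Adds citizen.
Closure: {application_complete, citizen, eligible_subsidy, enrolled_program, exempt_fee, has_dependent, has_valid_id, identity_verified, means_tested, notify_finance, renewal_due} — 11 facts.

11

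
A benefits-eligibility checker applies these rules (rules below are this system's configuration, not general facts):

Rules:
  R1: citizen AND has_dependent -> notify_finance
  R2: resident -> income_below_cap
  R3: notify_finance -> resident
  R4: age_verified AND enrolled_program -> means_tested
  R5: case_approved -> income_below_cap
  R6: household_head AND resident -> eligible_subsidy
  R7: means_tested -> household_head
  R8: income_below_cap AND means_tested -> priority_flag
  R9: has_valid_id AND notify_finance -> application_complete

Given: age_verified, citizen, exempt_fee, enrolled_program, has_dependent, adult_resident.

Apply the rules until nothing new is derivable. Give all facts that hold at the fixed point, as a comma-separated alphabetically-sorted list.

adult_resident, age_verified, citizen, eligible_subsidy, enrolled_program, exempt_fee, has_dependent, household_head, income_below_cap, means_tested, notify_finance, priority_flag, resident

Round 1 — R1, R4, derive notify_finance, means_tested.
Round 2 — R3, R7, derive resident, household_head.
Round 3 — R2, R6, derive income_below_cap, eligible_subsidy.
Round 4 — R8, derive priority_flag.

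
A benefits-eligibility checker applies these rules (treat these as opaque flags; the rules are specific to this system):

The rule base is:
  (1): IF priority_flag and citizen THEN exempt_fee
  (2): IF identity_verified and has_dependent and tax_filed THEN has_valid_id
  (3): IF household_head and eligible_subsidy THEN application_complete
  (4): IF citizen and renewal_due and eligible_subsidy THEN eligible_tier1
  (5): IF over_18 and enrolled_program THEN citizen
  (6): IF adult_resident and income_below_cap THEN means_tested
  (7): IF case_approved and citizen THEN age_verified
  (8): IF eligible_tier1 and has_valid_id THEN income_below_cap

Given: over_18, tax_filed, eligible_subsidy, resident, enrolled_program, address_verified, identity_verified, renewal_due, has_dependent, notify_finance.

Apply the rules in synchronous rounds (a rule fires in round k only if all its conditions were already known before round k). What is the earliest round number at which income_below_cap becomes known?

3

Round 1 — (2), (5), derive has_valid_id, citizen.
Round 2 — (4), derive eligible_tier1.
Round 3 — (8), derive income_below_cap.
income_below_cap first appears in round 3.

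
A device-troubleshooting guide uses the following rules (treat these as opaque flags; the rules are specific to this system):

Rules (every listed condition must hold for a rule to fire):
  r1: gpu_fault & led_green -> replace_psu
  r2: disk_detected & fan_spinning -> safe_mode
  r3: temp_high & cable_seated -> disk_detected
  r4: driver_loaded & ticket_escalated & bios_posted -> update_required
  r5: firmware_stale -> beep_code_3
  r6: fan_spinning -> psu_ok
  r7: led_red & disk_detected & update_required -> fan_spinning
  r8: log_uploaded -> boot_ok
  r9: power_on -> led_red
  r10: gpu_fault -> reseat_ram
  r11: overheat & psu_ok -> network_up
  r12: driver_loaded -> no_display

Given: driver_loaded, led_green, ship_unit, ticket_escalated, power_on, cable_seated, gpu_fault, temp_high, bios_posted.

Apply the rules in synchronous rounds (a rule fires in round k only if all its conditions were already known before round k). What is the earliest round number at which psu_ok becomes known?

Round 1 — r1, r3, r4, r9, r10, r12, derive replace_psu, disk_detected, update_required, led_red, reseat_ram, no_display.
Round 2 — r7, derive fan_spinning.
Round 3 — r2, r6, derive safe_mode, psu_ok.
psu_ok first appears in round 3.

3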